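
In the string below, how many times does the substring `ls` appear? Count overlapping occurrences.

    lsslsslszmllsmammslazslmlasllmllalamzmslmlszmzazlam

5

Sliding a length-2 window over the 51 characters (50 positions):
  position 1–2: ls
  position 4–5: ls
  position 7–8: ls
  position 12–13: ls
  position 42–43: ls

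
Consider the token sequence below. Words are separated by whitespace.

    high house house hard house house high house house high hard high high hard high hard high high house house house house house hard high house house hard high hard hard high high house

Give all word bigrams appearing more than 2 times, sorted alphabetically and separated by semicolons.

hard high; high hard; high high; high house; house hard; house house

Bigram counts meeting the condition (more than 2 times):
  hard high: 6
  high hard: 4
  high high: 3
  high house: 5
  house hard: 3
  house house: 8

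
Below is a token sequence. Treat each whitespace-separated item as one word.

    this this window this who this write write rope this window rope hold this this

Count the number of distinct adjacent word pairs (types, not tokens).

12

15 tokens → 14 bigram windows in total.
Repeated bigrams (each contributes count−1 duplicates):
  this this: 2
  this window: 2
2 duplicate windows → 14 − 2 = 12 distinct.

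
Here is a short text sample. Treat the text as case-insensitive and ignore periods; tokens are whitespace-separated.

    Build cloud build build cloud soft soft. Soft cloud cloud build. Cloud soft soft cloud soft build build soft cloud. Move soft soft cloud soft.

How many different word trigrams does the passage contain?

18

25 tokens → 23 trigram windows in total.
Repeated trigrams (each contributes count−1 duplicates):
  soft soft cloud: 3
  build cloud soft: 2
  cloud soft soft: 2
  soft cloud soft: 2
5 duplicate windows → 23 − 5 = 18 distinct.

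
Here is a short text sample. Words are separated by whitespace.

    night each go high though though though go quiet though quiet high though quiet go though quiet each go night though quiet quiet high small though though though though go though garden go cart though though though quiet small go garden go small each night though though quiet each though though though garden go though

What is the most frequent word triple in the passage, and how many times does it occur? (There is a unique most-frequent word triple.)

Trigram frequencies (highest first):
  though though though: 5
  though though go: 2
  though quiet each: 2
  though garden go: 2
  though though quiet: 2
  night each go: 1
  … (39 more, each ≤ 1)

"though though though", 5 times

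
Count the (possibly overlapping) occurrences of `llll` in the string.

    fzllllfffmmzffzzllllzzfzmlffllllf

Sliding a length-4 window over the 33 characters (30 positions):
  position 3–6: llll
  position 17–20: llll
  position 29–32: llll

3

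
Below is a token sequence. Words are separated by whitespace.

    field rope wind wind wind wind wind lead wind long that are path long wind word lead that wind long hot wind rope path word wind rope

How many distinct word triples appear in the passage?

23

27 tokens → 25 trigram windows in total.
Repeated trigrams (each contributes count−1 duplicates):
  wind wind wind: 3
2 duplicate windows → 25 − 2 = 23 distinct.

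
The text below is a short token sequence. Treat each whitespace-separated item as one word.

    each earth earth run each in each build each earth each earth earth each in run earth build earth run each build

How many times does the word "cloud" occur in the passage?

Scanning the 22 tokens for "cloud":
  (none found)

0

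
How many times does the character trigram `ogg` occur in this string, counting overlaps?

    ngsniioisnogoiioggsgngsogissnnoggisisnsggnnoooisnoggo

3

Sliding a length-3 window over the 53 characters (51 positions):
  position 16–18: ogg
  position 31–33: ogg
  position 50–52: ogg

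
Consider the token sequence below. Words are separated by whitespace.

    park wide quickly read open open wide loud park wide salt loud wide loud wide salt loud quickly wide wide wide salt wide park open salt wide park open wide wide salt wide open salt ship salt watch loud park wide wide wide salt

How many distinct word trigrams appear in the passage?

44 tokens → 42 trigram windows in total.
Repeated trigrams (each contributes count−1 duplicates):
  wide wide salt: 3
  loud park wide: 2
  salt wide park: 2
  wide park open: 2
  wide salt loud: 2
  wide salt wide: 2
  wide wide wide: 2
8 duplicate windows → 42 − 8 = 34 distinct.

34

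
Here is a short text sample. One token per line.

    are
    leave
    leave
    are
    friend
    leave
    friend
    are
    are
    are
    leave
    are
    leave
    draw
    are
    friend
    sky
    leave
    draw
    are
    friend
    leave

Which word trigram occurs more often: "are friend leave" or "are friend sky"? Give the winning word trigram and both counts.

"are friend leave" (2 vs 1)

"are friend leave": 2 occurrences
"are friend sky": 1 occurrence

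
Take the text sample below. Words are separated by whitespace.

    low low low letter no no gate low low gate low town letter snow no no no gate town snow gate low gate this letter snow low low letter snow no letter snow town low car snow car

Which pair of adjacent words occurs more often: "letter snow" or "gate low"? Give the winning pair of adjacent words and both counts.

"letter snow" (4 vs 3)

"letter snow": 4 occurrences
"gate low": 3 occurrences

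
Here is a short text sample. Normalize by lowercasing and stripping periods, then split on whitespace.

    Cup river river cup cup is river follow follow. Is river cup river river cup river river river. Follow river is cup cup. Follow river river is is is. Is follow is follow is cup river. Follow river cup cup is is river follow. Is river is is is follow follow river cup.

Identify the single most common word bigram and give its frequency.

"is is", 6 times

Bigram frequencies (highest first):
  is is: 6
  river river: 5
  river cup: 5
  cup river: 4
  is river: 4
  river follow: 4
  … (9 more, each ≤ 4)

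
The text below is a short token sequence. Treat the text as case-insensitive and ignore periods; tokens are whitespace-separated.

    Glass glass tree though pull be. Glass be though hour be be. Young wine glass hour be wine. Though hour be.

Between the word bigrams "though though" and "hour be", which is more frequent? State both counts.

"though though": 0 occurrences
"hour be": 3 occurrences

"hour be" (3 vs 0)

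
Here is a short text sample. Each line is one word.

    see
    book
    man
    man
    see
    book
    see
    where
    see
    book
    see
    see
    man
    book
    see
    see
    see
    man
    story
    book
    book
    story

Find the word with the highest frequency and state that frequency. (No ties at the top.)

Unigram frequencies (highest first):
  see: 9
  book: 6
  man: 4
  story: 2
  where: 1

"see", 9 times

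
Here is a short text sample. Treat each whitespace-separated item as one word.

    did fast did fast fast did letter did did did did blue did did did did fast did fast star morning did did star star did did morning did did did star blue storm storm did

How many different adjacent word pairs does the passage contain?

36 tokens → 35 bigram windows in total.
Repeated bigrams (each contributes count−1 duplicates):
  did did: 10
  did fast: 4
  fast did: 3
  did star: 2
  morning did: 2
16 duplicate windows → 35 − 16 = 19 distinct.

19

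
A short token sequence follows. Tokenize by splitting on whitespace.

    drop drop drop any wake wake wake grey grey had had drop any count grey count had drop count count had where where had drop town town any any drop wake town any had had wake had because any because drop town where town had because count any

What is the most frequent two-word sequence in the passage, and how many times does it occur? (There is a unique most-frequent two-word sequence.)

Bigram frequencies (highest first):
  had drop: 3
  drop drop: 2
  drop any: 2
  wake wake: 2
  had had: 2
  count had: 2
  … (31 more, each ≤ 2)

"had drop", 3 times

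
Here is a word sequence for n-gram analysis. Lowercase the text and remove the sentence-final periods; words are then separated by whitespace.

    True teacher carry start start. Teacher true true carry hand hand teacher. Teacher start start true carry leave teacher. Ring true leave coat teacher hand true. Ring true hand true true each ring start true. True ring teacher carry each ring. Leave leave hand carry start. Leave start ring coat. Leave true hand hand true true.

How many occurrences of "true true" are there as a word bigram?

Scanning the 55 overlapping bigram windows for "true true":
  position 7–8: true true
  position 30–31: true true
  position 35–36: true true
  position 55–56: true true

4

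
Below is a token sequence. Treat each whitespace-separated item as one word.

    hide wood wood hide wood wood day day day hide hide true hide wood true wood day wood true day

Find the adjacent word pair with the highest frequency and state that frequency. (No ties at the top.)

"hide wood", 3 times

Bigram frequencies (highest first):
  hide wood: 3
  wood wood: 2
  wood day: 2
  day day: 2
  wood true: 2
  wood hide: 1
  … (7 more, each ≤ 1)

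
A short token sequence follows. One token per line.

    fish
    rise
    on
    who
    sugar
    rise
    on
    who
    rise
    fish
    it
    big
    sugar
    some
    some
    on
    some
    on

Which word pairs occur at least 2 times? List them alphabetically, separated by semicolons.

Bigram counts meeting the condition (at least 2 times):
  on who: 2
  rise on: 2
  some on: 2

on who; rise on; some on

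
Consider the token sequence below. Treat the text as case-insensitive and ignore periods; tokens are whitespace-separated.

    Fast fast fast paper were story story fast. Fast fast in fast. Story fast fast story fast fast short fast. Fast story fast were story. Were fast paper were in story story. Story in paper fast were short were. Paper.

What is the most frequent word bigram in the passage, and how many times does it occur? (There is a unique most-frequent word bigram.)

Bigram frequencies (highest first):
  fast fast: 7
  story fast: 4
  story story: 3
  fast story: 3
  fast paper: 2
  paper were: 2
  … (16 more, each ≤ 2)

"fast fast", 7 times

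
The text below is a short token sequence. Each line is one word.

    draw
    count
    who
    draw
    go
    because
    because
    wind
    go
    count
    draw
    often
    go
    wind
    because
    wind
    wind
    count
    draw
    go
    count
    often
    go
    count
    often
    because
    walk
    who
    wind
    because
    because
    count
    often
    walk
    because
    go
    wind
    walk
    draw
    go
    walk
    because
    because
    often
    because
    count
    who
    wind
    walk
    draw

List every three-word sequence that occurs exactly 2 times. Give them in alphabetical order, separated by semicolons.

Trigram counts meeting the condition (exactly 2 times):
  go count often: 2
  wind walk draw: 2

go count often; wind walk draw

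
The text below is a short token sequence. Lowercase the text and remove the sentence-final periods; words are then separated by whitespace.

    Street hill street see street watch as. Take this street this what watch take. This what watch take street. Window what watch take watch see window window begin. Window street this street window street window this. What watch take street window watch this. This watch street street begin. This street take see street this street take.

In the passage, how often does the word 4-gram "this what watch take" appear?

3

Scanning the 53 overlapping 4-gram windows for "this what watch take":
  position 11–14: this what watch take
  position 15–18: this what watch take
  position 36–39: this what watch take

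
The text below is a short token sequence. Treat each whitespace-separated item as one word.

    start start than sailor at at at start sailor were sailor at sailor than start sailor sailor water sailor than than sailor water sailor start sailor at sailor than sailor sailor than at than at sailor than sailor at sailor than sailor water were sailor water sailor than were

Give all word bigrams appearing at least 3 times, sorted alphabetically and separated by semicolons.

at sailor; sailor at; sailor than; sailor water; start sailor; than sailor; water sailor

Bigram counts meeting the condition (at least 3 times):
  at sailor: 4
  sailor at: 4
  sailor than: 7
  sailor water: 4
  start sailor: 3
  than sailor: 5
  water sailor: 3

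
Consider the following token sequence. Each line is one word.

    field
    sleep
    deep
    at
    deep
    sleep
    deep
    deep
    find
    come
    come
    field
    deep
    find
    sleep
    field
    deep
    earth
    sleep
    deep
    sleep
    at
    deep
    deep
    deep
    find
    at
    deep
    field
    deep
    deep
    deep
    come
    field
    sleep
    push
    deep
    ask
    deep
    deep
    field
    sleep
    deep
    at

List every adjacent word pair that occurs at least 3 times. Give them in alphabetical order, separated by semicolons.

Bigram counts meeting the condition (at least 3 times):
  at deep: 3
  deep deep: 6
  deep find: 3
  field deep: 3
  field sleep: 3
  sleep deep: 4

at deep; deep deep; deep find; field deep; field sleep; sleep deep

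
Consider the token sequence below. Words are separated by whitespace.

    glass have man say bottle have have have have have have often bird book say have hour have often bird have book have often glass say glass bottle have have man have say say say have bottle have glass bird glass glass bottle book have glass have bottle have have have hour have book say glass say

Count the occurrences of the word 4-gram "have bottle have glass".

Scanning the 54 overlapping 4-gram windows for "have bottle have glass":
  position 36–39: have bottle have glass

1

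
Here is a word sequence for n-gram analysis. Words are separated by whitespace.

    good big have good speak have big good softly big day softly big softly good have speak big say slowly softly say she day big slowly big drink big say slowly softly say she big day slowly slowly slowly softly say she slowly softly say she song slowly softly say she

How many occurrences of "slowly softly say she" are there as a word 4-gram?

Scanning the 48 overlapping 4-gram windows for "slowly softly say she":
  position 20–23: slowly softly say she
  position 31–34: slowly softly say she
  position 39–42: slowly softly say she
  position 43–46: slowly softly say she
  position 48–51: slowly softly say she

5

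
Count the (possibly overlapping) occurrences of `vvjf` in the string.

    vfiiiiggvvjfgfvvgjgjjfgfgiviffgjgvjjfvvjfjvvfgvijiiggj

Sliding a length-4 window over the 54 characters (51 positions):
  position 9–12: vvjf
  position 38–41: vvjf

2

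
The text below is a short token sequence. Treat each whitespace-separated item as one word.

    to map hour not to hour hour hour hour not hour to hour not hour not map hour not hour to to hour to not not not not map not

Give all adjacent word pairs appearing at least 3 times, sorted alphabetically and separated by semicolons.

hour hour; hour not; hour to; not hour; not not; to hour

Bigram counts meeting the condition (at least 3 times):
  hour hour: 3
  hour not: 5
  hour to: 3
  not hour: 3
  not not: 3
  to hour: 3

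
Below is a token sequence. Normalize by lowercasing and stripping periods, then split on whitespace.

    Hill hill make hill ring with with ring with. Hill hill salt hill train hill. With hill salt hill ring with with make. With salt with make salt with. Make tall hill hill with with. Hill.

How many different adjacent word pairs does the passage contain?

36 tokens → 35 bigram windows in total.
Repeated bigrams (each contributes count−1 duplicates):
  hill hill: 3
  ring with: 3
  with hill: 3
  with make: 3
  with with: 3
  hill ring: 2
  hill salt: 2
  hill with: 2
  … (2 more repeated)
15 duplicate windows → 35 − 15 = 20 distinct.

20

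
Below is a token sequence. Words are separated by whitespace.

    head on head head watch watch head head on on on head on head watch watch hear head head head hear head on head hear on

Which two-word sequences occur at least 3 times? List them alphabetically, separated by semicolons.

head head; head on; on head

Bigram counts meeting the condition (at least 3 times):
  head head: 4
  head on: 4
  on head: 4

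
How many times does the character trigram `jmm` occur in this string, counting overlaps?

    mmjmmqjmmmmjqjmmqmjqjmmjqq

Sliding a length-3 window over the 26 characters (24 positions):
  position 3–5: jmm
  position 7–9: jmm
  position 14–16: jmm
  position 21–23: jmm

4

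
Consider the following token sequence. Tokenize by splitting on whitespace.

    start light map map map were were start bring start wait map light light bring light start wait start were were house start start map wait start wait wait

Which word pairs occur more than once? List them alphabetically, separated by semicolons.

map map; start wait; wait start; were were

Bigram counts meeting the condition (more than once):
  map map: 2
  start wait: 3
  wait start: 2
  were were: 2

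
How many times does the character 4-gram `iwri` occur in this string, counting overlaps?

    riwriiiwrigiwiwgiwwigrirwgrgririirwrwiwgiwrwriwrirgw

Sliding a length-4 window over the 52 characters (49 positions):
  position 2–5: iwri
  position 7–10: iwri
  position 46–49: iwri

3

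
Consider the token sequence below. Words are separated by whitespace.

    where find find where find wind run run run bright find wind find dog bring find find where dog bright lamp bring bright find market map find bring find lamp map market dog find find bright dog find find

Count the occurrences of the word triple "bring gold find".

0

Scanning the 37 overlapping trigram windows for "bring gold find":
  (none found)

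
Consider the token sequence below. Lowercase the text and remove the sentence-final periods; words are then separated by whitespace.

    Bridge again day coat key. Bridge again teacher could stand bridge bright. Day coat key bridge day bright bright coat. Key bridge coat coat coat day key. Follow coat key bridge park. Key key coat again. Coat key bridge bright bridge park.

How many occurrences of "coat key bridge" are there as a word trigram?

5

Scanning the 40 overlapping trigram windows for "coat key bridge":
  position 4–6: coat key bridge
  position 14–16: coat key bridge
  position 20–22: coat key bridge
  position 29–31: coat key bridge
  position 37–39: coat key bridge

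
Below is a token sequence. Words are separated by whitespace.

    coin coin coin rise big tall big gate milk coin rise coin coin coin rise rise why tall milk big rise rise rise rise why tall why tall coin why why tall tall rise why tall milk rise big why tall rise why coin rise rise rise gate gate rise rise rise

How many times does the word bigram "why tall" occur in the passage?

Scanning the 51 overlapping bigram windows for "why tall":
  position 17–18: why tall
  position 25–26: why tall
  position 27–28: why tall
  position 31–32: why tall
  position 35–36: why tall
  position 40–41: why tall

6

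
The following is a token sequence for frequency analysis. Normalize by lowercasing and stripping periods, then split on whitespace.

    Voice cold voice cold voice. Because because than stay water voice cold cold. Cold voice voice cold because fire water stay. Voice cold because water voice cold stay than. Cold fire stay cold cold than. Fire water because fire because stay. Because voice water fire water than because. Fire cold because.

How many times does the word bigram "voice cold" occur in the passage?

6

Scanning the 50 overlapping bigram windows for "voice cold":
  position 1–2: voice cold
  position 3–4: voice cold
  position 11–12: voice cold
  position 16–17: voice cold
  position 22–23: voice cold
  position 26–27: voice cold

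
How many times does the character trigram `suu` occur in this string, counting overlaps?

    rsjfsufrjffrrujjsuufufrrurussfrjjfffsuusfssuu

Sliding a length-3 window over the 45 characters (43 positions):
  position 17–19: suu
  position 37–39: suu
  position 43–45: suu

3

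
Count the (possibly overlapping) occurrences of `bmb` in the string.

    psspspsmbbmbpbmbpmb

Sliding a length-3 window over the 19 characters (17 positions):
  position 10–12: bmb
  position 14–16: bmb

2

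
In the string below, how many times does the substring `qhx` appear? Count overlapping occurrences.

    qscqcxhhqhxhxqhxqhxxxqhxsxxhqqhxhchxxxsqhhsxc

Sliding a length-3 window over the 45 characters (43 positions):
  position 9–11: qhx
  position 14–16: qhx
  position 17–19: qhx
  position 22–24: qhx
  position 30–32: qhx

5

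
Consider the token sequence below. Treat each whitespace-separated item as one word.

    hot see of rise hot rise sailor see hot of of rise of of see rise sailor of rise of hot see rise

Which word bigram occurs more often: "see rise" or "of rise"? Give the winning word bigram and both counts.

"of rise" (3 vs 2)

"see rise": 2 occurrences
"of rise": 3 occurrences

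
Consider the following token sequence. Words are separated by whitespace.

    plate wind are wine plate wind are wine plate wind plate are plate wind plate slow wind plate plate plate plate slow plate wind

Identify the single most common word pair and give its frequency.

Bigram frequencies (highest first):
  plate wind: 5
  wind plate: 3
  plate plate: 3
  wind are: 2
  are wine: 2
  wine plate: 2
  … (5 more, each ≤ 2)

"plate wind", 5 times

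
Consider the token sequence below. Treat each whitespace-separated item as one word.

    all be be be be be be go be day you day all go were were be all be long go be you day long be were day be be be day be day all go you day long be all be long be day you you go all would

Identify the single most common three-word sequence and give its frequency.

"be be be", 5 times

Trigram frequencies (highest first):
  be be be: 5
  be day you: 2
  day all go: 2
  be all be: 2
  all be long: 2
  you day long: 2
  … (32 more, each ≤ 2)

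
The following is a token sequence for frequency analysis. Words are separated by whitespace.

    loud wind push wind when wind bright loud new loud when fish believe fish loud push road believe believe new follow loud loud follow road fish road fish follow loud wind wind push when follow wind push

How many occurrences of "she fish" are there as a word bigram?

Scanning the 36 overlapping bigram windows for "she fish":
  (none found)

0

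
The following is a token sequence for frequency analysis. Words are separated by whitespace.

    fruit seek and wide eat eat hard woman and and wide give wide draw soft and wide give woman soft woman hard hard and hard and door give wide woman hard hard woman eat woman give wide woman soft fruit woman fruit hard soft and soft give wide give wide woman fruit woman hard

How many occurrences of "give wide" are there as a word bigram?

5

Scanning the 53 overlapping bigram windows for "give wide":
  position 12–13: give wide
  position 28–29: give wide
  position 36–37: give wide
  position 47–48: give wide
  position 49–50: give wide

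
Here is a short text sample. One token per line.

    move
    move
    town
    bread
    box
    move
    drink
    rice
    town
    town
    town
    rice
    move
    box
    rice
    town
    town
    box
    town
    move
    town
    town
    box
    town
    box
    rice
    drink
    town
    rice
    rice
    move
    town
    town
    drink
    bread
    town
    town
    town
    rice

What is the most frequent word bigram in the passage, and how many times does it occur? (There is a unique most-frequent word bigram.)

Bigram frequencies (highest first):
  town town: 7
  move town: 3
  town rice: 3
  town box: 3
  rice town: 2
  rice move: 2
  … (16 more, each ≤ 2)

"town town", 7 times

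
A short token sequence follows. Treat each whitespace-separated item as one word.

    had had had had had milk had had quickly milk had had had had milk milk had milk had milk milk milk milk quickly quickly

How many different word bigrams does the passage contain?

8

25 tokens → 24 bigram windows in total.
Repeated bigrams (each contributes count−1 duplicates):
  had had: 8
  had milk: 4
  milk had: 4
  milk milk: 4
16 duplicate windows → 24 − 16 = 8 distinct.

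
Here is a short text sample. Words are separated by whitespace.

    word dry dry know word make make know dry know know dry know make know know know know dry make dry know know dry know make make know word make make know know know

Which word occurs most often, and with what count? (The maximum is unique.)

Unigram frequencies (highest first):
  know: 16
  make: 8
  dry: 7
  word: 3

"know", 16 times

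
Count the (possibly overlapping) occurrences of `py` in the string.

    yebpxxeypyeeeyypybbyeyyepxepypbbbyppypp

4

Sliding a length-2 window over the 39 characters (38 positions):
  position 9–10: py
  position 16–17: py
  position 28–29: py
  position 36–37: py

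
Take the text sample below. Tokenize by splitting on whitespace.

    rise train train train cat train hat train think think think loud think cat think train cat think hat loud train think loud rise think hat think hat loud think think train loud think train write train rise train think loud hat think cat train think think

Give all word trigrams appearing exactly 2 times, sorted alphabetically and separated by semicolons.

think hat loud; train think loud; train think think

Trigram counts meeting the condition (exactly 2 times):
  think hat loud: 2
  train think loud: 2
  train think think: 2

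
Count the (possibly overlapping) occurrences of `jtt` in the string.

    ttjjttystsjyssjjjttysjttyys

3

Sliding a length-3 window over the 27 characters (25 positions):
  position 4–6: jtt
  position 17–19: jtt
  position 22–24: jtt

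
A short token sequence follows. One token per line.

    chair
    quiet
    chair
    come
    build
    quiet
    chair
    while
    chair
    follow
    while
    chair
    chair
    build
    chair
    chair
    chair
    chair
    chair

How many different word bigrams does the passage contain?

19 tokens → 18 bigram windows in total.
Repeated bigrams (each contributes count−1 duplicates):
  chair chair: 5
  quiet chair: 2
  while chair: 2
6 duplicate windows → 18 − 6 = 12 distinct.

12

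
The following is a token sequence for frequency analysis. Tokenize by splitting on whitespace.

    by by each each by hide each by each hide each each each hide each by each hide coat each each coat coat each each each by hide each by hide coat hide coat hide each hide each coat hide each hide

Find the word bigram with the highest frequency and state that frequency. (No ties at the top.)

Bigram frequencies (highest first):
  hide each: 7
  each each: 6
  each by: 5
  each hide: 5
  by each: 3
  by hide: 3
  … (6 more, each ≤ 3)

"hide each", 7 times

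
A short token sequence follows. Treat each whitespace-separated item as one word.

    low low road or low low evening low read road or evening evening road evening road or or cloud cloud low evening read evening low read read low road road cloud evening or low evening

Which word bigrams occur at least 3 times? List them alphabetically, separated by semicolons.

Bigram counts meeting the condition (at least 3 times):
  low evening: 3
  road or: 3

low evening; road or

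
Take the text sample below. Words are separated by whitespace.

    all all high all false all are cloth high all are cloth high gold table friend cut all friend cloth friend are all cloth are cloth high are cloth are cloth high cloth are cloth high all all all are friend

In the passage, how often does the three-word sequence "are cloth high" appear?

Scanning the 39 overlapping trigram windows for "are cloth high":
  position 7–9: are cloth high
  position 11–13: are cloth high
  position 25–27: are cloth high
  position 30–32: are cloth high
  position 34–36: are cloth high

5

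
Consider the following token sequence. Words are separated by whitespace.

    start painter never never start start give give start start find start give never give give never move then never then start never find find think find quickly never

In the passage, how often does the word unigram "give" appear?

Scanning the 29 tokens for "give":
  position 7: give
  position 8: give
  position 13: give
  position 15: give
  position 16: give

5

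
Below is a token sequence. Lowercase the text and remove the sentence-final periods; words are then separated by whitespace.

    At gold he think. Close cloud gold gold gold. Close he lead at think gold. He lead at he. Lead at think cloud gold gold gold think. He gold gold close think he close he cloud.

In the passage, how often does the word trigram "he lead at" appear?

3

Scanning the 34 overlapping trigram windows for "he lead at":
  position 11–13: he lead at
  position 16–18: he lead at
  position 19–21: he lead at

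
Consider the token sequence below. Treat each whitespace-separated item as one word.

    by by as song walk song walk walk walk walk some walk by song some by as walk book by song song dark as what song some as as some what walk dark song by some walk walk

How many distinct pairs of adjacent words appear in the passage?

29

38 tokens → 37 bigram windows in total.
Repeated bigrams (each contributes count−1 duplicates):
  walk walk: 4
  by as: 2
  by song: 2
  some walk: 2
  song some: 2
  song walk: 2
8 duplicate windows → 37 − 8 = 29 distinct.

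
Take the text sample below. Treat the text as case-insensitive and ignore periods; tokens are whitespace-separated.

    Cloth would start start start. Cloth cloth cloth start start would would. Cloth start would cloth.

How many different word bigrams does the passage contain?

16 tokens → 15 bigram windows in total.
Repeated bigrams (each contributes count−1 duplicates):
  start start: 3
  cloth cloth: 2
  cloth start: 2
  start would: 2
  would cloth: 2
6 duplicate windows → 15 − 6 = 9 distinct.

9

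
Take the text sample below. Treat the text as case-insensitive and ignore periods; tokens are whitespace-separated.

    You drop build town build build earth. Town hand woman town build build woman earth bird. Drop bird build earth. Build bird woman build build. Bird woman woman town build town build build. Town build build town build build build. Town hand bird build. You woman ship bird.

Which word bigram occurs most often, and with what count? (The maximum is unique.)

Bigram frequencies (highest first):
  build build: 7
  town build: 6
  build town: 5
  build earth: 2
  town hand: 2
  woman town: 2
  … (20 more, each ≤ 2)

"build build", 7 times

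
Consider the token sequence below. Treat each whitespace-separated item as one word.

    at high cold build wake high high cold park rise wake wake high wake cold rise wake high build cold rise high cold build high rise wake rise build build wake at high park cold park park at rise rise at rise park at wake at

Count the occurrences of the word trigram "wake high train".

Scanning the 44 overlapping trigram windows for "wake high train":
  (none found)

0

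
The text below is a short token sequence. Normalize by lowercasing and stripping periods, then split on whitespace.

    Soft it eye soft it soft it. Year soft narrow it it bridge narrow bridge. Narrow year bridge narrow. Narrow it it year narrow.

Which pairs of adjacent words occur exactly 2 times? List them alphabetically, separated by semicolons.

Bigram counts meeting the condition (exactly 2 times):
  it it: 2
  it year: 2
  narrow it: 2

it it; it year; narrow it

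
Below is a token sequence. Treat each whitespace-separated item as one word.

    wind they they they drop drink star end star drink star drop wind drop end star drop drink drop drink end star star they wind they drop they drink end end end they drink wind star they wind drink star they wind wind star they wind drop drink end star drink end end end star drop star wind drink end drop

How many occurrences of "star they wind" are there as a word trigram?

4

Scanning the 59 overlapping trigram windows for "star they wind":
  position 23–25: star they wind
  position 36–38: star they wind
  position 40–42: star they wind
  position 44–46: star they wind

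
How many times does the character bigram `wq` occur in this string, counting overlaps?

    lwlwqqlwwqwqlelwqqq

Sliding a length-2 window over the 19 characters (18 positions):
  position 4–5: wq
  position 9–10: wq
  position 11–12: wq
  position 16–17: wq

4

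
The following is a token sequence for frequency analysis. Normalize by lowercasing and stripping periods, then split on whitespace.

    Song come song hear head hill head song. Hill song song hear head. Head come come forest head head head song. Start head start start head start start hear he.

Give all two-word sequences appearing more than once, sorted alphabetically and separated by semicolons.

head head; head song; head start; hear head; song hear; start head; start start

Bigram counts meeting the condition (more than once):
  head head: 3
  head song: 2
  head start: 2
  hear head: 2
  song hear: 2
  start head: 2
  start start: 2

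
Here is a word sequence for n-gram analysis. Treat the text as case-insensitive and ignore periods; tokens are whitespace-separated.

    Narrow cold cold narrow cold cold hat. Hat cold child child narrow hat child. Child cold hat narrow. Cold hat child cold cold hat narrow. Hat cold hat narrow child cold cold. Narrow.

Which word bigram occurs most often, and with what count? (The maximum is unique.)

"cold hat", 5 times

Bigram frequencies (highest first):
  cold hat: 5
  cold cold: 4
  narrow cold: 3
  child cold: 3
  hat narrow: 3
  cold narrow: 2
  … (8 more, each ≤ 2)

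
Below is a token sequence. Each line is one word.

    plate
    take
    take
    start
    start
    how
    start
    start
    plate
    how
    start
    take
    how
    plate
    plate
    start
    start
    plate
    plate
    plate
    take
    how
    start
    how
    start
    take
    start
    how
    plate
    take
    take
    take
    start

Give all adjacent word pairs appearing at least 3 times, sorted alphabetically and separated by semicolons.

Bigram counts meeting the condition (at least 3 times):
  how start: 4
  plate plate: 3
  plate take: 3
  start how: 3
  start start: 3
  take start: 3
  take take: 3

how start; plate plate; plate take; start how; start start; take start; take take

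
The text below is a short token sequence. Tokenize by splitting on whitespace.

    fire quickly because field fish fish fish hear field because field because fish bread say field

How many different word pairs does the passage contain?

16 tokens → 15 bigram windows in total.
Repeated bigrams (each contributes count−1 duplicates):
  because field: 2
  field because: 2
  fish fish: 2
3 duplicate windows → 15 − 3 = 12 distinct.

12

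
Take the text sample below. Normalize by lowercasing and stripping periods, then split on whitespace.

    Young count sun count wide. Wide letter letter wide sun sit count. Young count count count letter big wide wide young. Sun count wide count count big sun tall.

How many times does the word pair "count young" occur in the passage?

Scanning the 28 overlapping bigram windows for "count young":
  position 12–13: count young

1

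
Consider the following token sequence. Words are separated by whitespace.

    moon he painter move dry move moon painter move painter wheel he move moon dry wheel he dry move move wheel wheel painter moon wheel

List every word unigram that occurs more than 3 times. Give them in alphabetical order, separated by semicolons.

moon; move; painter; wheel

Unigram counts meeting the condition (more than 3 times):
  moon: 4
  move: 6
  painter: 4
  wheel: 5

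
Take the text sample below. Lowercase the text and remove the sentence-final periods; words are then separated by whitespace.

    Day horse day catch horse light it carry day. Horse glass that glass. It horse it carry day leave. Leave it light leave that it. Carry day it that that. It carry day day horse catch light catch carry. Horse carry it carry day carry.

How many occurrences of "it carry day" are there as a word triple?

Scanning the 43 overlapping trigram windows for "it carry day":
  position 7–9: it carry day
  position 16–18: it carry day
  position 25–27: it carry day
  position 31–33: it carry day
  position 42–44: it carry day

5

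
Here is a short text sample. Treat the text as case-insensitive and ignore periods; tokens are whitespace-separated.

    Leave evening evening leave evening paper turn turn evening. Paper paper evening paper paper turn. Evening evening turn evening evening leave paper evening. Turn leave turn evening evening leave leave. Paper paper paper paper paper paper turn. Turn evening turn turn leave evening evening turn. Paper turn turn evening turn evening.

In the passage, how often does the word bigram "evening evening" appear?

5

Scanning the 50 overlapping bigram windows for "evening evening":
  position 2–3: evening evening
  position 16–17: evening evening
  position 19–20: evening evening
  position 27–28: evening evening
  position 43–44: evening evening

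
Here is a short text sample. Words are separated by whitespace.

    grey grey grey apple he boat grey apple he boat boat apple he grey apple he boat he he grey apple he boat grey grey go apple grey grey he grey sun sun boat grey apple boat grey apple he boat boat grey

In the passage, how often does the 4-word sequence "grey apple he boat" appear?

5

Scanning the 40 overlapping 4-gram windows for "grey apple he boat":
  position 3–6: grey apple he boat
  position 7–10: grey apple he boat
  position 14–17: grey apple he boat
  position 20–23: grey apple he boat
  position 38–41: grey apple he boat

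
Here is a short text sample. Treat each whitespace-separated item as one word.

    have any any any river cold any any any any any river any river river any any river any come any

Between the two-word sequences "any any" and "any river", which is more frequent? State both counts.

"any any" (7 vs 4)

"any any": 7 occurrences
"any river": 4 occurrences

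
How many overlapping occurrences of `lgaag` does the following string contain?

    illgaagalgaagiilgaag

3

Sliding a length-5 window over the 20 characters (16 positions):
  position 3–7: lgaag
  position 9–13: lgaag
  position 16–20: lgaag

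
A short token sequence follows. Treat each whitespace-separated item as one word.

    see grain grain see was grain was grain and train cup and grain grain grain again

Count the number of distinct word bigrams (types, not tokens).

16 tokens → 15 bigram windows in total.
Repeated bigrams (each contributes count−1 duplicates):
  grain grain: 3
  was grain: 2
3 duplicate windows → 15 − 3 = 12 distinct.

12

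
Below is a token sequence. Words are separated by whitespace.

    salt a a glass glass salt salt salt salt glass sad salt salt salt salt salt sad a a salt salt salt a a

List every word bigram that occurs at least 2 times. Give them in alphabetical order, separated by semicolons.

Bigram counts meeting the condition (at least 2 times):
  a a: 3
  salt a: 2
  salt salt: 9

a a; salt a; salt salt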